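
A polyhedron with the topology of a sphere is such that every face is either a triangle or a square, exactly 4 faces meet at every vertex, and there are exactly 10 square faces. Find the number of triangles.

Let x be the number of triangles; then F = 10 + x.
Edge–face incidences: 2E = 4·10 + 3·x = 40 + 3x.
Every vertex has degree 4, so 4V = 2E.
Euler: V − E + F = 2 ⇒ (2E)/4 − E + (10 + x) = 2.
Multiply by 8: 2·(2E) − 4·(2E) + 8·(10 + x) = 16, i.e. 80 + 8x − 2·(40 + 3x) = 16.
Collecting terms: 2x = 16, so x = 8.
Then 2E = 40 + 3·8 = 64, so E = 32, V = 2E/4 = 16, F = 10 + 8 = 18.

8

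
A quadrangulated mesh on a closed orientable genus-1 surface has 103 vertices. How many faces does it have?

χ = 2 − 2·1 = 0, and every face is a square so 4F = 2E.
V − E + F = 0 with E = 4F/2 gives 103 − (4/2 − 1)·F = 0, so F = 103 and E = 206.

103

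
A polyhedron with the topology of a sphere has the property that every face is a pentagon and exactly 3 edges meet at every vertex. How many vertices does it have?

20

Each face has 5 edges and each edge borders two faces, so 2E = 5F.
Each vertex has degree 3, so 3V = 2E and hence V = 5F/3.
Euler: V − E + F = 2 ⇒ (5F/3) − (5F/2) + F = 2.
Multiply by 6: (10 − 15 + 6)F = 12, i.e. 1F = 12.
So F = 12, E = 5·12/2 = 30, V = 5·12/3 = 20.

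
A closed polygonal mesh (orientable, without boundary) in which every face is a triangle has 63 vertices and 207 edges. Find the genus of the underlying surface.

Every face is a triangle and each edge borders two faces, so 3F = 2·207, giving F = 138.
χ = V − E + F = 63 − 207 + 138 = -6.
For a closed orientable surface χ = 2 − 2g, so g = (2 − (-6))/2 = 4.

4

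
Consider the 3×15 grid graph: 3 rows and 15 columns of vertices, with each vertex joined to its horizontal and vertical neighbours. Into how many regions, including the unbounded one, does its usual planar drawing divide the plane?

The grid has V = 3·15 = 45 vertices and E = 3·14 + 15·2 = 72 edges.
F = 2 − V + E = 2 − 45 + 72 = 29.

29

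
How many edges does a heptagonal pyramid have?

14

A pyramid on an n-gon base has one n-gon and n triangles: V = 7 + 1 = 8, E = 2·7 = 14, F = 7 + 1 = 8.
Check: V − E + F = 8 − 14 + 8 = 2.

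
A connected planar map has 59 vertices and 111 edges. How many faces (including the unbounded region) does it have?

54

Euler's formula for a connected plane graph: V − E + F = 2, so F = 2 − 59 + 111 = 54.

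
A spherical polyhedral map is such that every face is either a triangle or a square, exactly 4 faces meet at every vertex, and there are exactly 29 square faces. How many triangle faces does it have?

Let x be the number of triangles; then F = 29 + x.
Edge–face incidences: 2E = 4·29 + 3·x = 116 + 3x.
Every vertex has degree 4, so 4V = 2E.
Euler: V − E + F = 2 ⇒ (2E)/4 − E + (29 + x) = 2.
Multiply by 8: 2·(2E) − 4·(2E) + 8·(29 + x) = 16, i.e. 232 + 8x − 2·(116 + 3x) = 16.
Collecting terms: 2x = 16, so x = 8.
Then 2E = 116 + 3·8 = 140, so E = 70, V = 2E/4 = 35, F = 29 + 8 = 37.

8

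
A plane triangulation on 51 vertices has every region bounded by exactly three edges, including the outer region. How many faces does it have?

In a plane triangulation 3F = 2E and V − E + F = 2, so F = 2V − 4 = 2·51 − 4 = 98.

98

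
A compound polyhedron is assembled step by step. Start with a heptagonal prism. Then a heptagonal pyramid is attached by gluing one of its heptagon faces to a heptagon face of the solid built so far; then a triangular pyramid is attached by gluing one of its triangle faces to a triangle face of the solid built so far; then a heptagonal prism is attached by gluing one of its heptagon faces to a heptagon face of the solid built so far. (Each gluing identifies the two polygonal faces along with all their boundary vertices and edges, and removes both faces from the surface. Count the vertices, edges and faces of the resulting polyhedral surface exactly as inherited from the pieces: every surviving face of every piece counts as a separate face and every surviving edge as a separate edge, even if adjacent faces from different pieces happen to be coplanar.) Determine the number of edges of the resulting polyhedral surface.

A heptagonal prism: V=14, E=21, F=9.
Attach a heptagonal pyramid (V=8, E=14, F=8) along a 7-gon: merge 7 vertices and 7 edges, delete both glued faces → V=15, E=28, F=15.
Attach a triangular pyramid (V=4, E=6, F=4) along a 3-gon: merge 3 vertices and 3 edges, delete both glued faces → V=16, E=31, F=17.
Attach a heptagonal prism (V=14, E=21, F=9) along a 7-gon: merge 7 vertices and 7 edges, delete both glued faces → V=23, E=45, F=24.
Check: V − E + F = 23 − 45 + 24 = 2.

45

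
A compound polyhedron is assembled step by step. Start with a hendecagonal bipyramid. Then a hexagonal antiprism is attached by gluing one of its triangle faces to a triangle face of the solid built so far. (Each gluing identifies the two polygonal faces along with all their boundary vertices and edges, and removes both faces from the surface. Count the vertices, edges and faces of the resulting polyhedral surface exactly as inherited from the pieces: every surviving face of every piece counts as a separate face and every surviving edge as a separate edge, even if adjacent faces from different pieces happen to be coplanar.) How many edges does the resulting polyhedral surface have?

A hendecagonal bipyramid: V=13, E=33, F=22.
Attach a hexagonal antiprism (V=12, E=24, F=14) along a 3-gon: merge 3 vertices and 3 edges, delete both glued faces → V=22, E=54, F=34.
Check: V − E + F = 22 − 54 + 34 = 2.

54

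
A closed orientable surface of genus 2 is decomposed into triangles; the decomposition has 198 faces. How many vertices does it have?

97

χ = 2 − 2·2 = -2, and every face is a triangle so 3F = 2E.
E = 3·198/2 = 297. Then V = -2 + E − F = -2 + 297 − 198 = 97.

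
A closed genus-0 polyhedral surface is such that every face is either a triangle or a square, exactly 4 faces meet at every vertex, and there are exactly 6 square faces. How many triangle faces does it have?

8

Let x be the number of triangles; then F = 6 + x.
Edge–face incidences: 2E = 4·6 + 3·x = 24 + 3x.
Every vertex has degree 4, so 4V = 2E.
Euler: V − E + F = 2 ⇒ (2E)/4 − E + (6 + x) = 2.
Multiply by 8: 2·(2E) − 4·(2E) + 8·(6 + x) = 16, i.e. 48 + 8x − 2·(24 + 3x) = 16.
Collecting terms: 2x = 16, so x = 8.
Then 2E = 24 + 3·8 = 48, so E = 24, V = 2E/4 = 12, F = 6 + 8 = 14.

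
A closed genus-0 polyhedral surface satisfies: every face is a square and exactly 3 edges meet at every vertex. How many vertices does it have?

8

Each face has 4 edges and each edge borders two faces, so 2E = 4F.
Each vertex has degree 3, so 3V = 2E and hence V = 4F/3.
Euler: V − E + F = 2 ⇒ (4F/3) − (4F/2) + F = 2.
Multiply by 6: (8 − 12 + 6)F = 12, i.e. 2F = 12.
So F = 6, E = 4·6/2 = 12, V = 4·6/3 = 8.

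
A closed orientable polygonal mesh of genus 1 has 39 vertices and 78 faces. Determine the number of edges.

For a closed orientable surface of genus 1, χ = 2 − 2·1 = 0.
E = V + F − (0) = 39 + 78 − (0) = 117.

117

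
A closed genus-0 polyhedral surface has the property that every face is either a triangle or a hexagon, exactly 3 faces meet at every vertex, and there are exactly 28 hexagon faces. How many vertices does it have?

Let x be the number of triangles; then F = 28 + x.
Edge–face incidences: 2E = 6·28 + 3·x = 168 + 3x.
Every vertex has degree 3, so 3V = 2E.
Euler: V − E + F = 2 ⇒ (2E)/3 − E + (28 + x) = 2.
Multiply by 6: 2·(2E) − 3·(2E) + 6·(28 + x) = 12, i.e. 168 + 6x − (168 + 3x) = 12.
Collecting terms: 3x = 12, so x = 4.
Then 2E = 168 + 3·4 = 180, so E = 90, V = 2E/3 = 60, F = 28 + 4 = 32.

60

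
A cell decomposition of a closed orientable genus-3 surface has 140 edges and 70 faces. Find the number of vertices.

For a closed orientable surface of genus 3, χ = 2 − 2·3 = -4.
V = -4 + E − F = -4 + 140 − 70 = 66.

66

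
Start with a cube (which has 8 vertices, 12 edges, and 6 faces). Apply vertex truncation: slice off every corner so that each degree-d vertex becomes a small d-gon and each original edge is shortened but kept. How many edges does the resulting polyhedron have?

Truncation replaces each original edge-end by a new vertex, so V′ = 2E = 24.
Each original edge survives, and each old vertex of degree d contributes d new edges; summing degrees gives Σd = 2E, so E′ = E + 2E = 3E = 36.
Each original face survives and each original vertex becomes one new face: F′ = F + V = 14.

36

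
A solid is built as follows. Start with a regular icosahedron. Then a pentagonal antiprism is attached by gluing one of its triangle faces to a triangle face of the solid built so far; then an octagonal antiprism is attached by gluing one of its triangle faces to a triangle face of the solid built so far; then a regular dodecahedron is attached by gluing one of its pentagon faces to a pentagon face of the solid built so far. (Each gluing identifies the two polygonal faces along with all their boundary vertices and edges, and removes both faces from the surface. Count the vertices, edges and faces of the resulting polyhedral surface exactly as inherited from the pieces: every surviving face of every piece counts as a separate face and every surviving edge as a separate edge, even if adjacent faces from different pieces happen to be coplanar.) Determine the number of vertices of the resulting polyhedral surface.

47

A regular icosahedron: V=12, E=30, F=20.
Attach a pentagonal antiprism (V=10, E=20, F=12) along a 3-gon: merge 3 vertices and 3 edges, delete both glued faces → V=19, E=47, F=30.
Attach an octagonal antiprism (V=16, E=32, F=18) along a 3-gon: merge 3 vertices and 3 edges, delete both glued faces → V=32, E=76, F=46.
Attach a regular dodecahedron (V=20, E=30, F=12) along a 5-gon: merge 5 vertices and 5 edges, delete both glued faces → V=47, E=101, F=56.
Check: V − E + F = 47 − 101 + 56 = 2.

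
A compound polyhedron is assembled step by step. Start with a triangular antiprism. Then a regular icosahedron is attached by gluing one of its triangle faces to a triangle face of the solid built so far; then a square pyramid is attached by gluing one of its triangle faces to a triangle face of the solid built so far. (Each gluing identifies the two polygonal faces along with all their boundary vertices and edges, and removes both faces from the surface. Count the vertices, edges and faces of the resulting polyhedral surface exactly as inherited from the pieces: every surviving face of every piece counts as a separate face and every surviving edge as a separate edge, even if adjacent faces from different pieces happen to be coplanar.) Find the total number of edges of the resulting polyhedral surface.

A triangular antiprism: V=6, E=12, F=8.
Attach a regular icosahedron (V=12, E=30, F=20) along a 3-gon: merge 3 vertices and 3 edges, delete both glued faces → V=15, E=39, F=26.
Attach a square pyramid (V=5, E=8, F=5) along a 3-gon: merge 3 vertices and 3 edges, delete both glued faces → V=17, E=44, F=29.
Check: V − E + F = 17 − 44 + 29 = 2.

44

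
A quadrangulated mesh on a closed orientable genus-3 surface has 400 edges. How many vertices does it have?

χ = 2 − 2·3 = -4, and every face is a square so 4F = 2E.
F = 2E/4 = 200. Then V = -4 + E − F = -4 + 400 − 200 = 196.

196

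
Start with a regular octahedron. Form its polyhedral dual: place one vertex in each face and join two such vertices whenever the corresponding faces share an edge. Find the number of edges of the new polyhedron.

The base solid has V = 6, E = 12, F = 8.
The dual swaps V and F and preserves E: V′ = F = 8, E′ = E = 12, F′ = V = 6.

12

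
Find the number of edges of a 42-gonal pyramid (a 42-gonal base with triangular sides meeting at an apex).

A pyramid on an n-gon base has one n-gon and n triangles: V = 42 + 1 = 43, E = 2·42 = 84, F = 42 + 1 = 43.

84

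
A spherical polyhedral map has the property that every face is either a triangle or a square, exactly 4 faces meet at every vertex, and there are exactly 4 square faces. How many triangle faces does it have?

Let x be the number of triangles; then F = 4 + x.
Edge–face incidences: 2E = 4·4 + 3·x = 16 + 3x.
Every vertex has degree 4, so 4V = 2E.
Euler: V − E + F = 2 ⇒ (2E)/4 − E + (4 + x) = 2.
Multiply by 8: 2·(2E) − 4·(2E) + 8·(4 + x) = 16, i.e. 32 + 8x − 2·(16 + 3x) = 16.
Collecting terms: 2x = 16, so x = 8.
Then 2E = 16 + 3·8 = 40, so E = 20, V = 2E/4 = 10, F = 4 + 8 = 12.

8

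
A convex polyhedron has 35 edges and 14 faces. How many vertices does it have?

23

Here V − E + F = 2.
V = 2 + E − F = 2 + 35 − 14 = 23.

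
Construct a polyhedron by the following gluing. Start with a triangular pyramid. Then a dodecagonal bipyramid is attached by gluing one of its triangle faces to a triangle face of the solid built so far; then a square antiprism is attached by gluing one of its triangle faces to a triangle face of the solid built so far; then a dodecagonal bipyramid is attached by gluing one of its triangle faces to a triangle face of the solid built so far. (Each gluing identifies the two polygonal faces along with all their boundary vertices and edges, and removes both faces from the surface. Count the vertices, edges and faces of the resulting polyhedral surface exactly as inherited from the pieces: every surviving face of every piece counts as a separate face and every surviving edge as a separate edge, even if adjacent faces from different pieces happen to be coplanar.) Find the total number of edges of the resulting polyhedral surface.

A triangular pyramid: V=4, E=6, F=4.
Attach a dodecagonal bipyramid (V=14, E=36, F=24) along a 3-gon: merge 3 vertices and 3 edges, delete both glued faces → V=15, E=39, F=26.
Attach a square antiprism (V=8, E=16, F=10) along a 3-gon: merge 3 vertices and 3 edges, delete both glued faces → V=20, E=52, F=34.
Attach a dodecagonal bipyramid (V=14, E=36, F=24) along a 3-gon: merge 3 vertices and 3 edges, delete both glued faces → V=31, E=85, F=56.
Check: V − E + F = 31 − 85 + 56 = 2.

85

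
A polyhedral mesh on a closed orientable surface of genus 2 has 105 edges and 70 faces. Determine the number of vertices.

33

For a closed orientable surface of genus 2, χ = 2 − 2·2 = -2.
V = -2 + E − F = -2 + 105 − 70 = 33.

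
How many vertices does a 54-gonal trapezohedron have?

110

The n-trapezohedron (dual of the n-antiprism) has V = 2·54 + 2 = 110, E = 4·54 = 216, F = 2·54 = 108.
Check: V − E + F = 110 − 216 + 108 = 2.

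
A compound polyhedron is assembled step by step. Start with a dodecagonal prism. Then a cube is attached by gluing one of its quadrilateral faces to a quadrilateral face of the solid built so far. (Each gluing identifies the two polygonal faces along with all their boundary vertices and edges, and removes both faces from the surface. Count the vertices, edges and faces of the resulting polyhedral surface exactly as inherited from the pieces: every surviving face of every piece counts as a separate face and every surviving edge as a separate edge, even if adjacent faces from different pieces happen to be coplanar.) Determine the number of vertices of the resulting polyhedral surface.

28

A dodecagonal prism: V=24, E=36, F=14.
Attach a cube (V=8, E=12, F=6) along a 4-gon: merge 4 vertices and 4 edges, delete both glued faces → V=28, E=44, F=18.
Check: V − E + F = 28 − 44 + 18 = 2.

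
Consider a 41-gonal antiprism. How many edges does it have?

An antiprism on an n-gon has two n-gon caps and 2n triangles: V = 2·41 = 82, E = 4·41 = 164, F = 2·41 + 2 = 84.
Check: V − E + F = 82 − 164 + 84 = 2.

164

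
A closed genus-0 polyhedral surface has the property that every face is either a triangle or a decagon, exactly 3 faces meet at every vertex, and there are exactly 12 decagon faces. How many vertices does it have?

60

Let x be the number of triangles; then F = 12 + x.
Edge–face incidences: 2E = 10·12 + 3·x = 120 + 3x.
Every vertex has degree 3, so 3V = 2E.
Euler: V − E + F = 2 ⇒ (2E)/3 − E + (12 + x) = 2.
Multiply by 6: 2·(2E) − 3·(2E) + 6·(12 + x) = 12, i.e. 72 + 6x − (120 + 3x) = 12.
Collecting terms: 3x − 48 = 12, so 3x = 60, so x = 20.
Then 2E = 120 + 3·20 = 180, so E = 90, V = 2E/3 = 60, F = 12 + 20 = 32.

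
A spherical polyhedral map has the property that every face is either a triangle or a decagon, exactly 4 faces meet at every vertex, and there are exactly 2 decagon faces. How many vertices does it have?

20

Let x be the number of triangles; then F = 2 + x.
Edge–face incidences: 2E = 10·2 + 3·x = 20 + 3x.
Every vertex has degree 4, so 4V = 2E.
Euler: V − E + F = 2 ⇒ (2E)/4 − E + (2 + x) = 2.
Multiply by 8: 2·(2E) − 4·(2E) + 8·(2 + x) = 16, i.e. 16 + 8x − 2·(20 + 3x) = 16.
Collecting terms: 2x − 24 = 16, so 2x = 40, so x = 20.
Then 2E = 20 + 3·20 = 80, so E = 40, V = 2E/4 = 20, F = 2 + 20 = 22.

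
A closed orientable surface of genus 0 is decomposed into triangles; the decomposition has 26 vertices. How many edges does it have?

χ = 2 − 2·0 = 2, and every face is a triangle so 3F = 2E.
V − E + F = 2 with E = 3F/2 gives 26 − (3/2 − 1)·F = 2, so F = 48 and E = 72.

72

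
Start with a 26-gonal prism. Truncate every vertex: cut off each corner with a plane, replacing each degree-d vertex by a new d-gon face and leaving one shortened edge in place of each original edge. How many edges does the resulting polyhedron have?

The base solid has V = 52, E = 78, F = 28.
Truncation replaces each original edge-end by a new vertex, so V′ = 2E = 156.
Each original edge survives, and each old vertex of degree d contributes d new edges; summing degrees gives Σd = 2E, so E′ = E + 2E = 3E = 234.
Each original face survives and each original vertex becomes one new face: F′ = F + V = 80.

234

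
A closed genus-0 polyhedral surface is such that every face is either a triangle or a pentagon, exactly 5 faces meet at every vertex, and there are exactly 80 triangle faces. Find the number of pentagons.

Let x be the number of pentagons; then F = 80 + x.
Edge–face incidences: 2E = 3·80 + 5·x = 240 + 5x.
Every vertex has degree 5, so 5V = 2E.
Euler: V − E + F = 2 ⇒ (2E)/5 − E + (80 + x) = 2.
Multiply by 10: 2·(2E) − 5·(2E) + 10·(80 + x) = 20, i.e. 800 + 10x − 3·(240 + 5x) = 20.
Collecting terms: −5x + 80 = 20, so −5x = −60, so x = 12.
Then 2E = 240 + 5·12 = 300, so E = 150, V = 2E/5 = 60, F = 80 + 12 = 92.

12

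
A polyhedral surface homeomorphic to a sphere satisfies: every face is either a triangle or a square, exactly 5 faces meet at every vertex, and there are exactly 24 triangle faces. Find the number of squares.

2

Let x be the number of squares; then F = 24 + x.
Edge–face incidences: 2E = 3·24 + 4·x = 72 + 4x.
Every vertex has degree 5, so 5V = 2E.
Euler: V − E + F = 2 ⇒ (2E)/5 − E + (24 + x) = 2.
Multiply by 10: 2·(2E) − 5·(2E) + 10·(24 + x) = 20, i.e. 240 + 10x − 3·(72 + 4x) = 20.
Collecting terms: −2x + 24 = 20, so −2x = −4, so x = 2.
Then 2E = 72 + 4·2 = 80, so E = 40, V = 2E/5 = 16, F = 24 + 2 = 26.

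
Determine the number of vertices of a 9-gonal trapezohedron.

The n-trapezohedron (dual of the n-antiprism) has V = 2·9 + 2 = 20, E = 4·9 = 36, F = 2·9 = 18.

20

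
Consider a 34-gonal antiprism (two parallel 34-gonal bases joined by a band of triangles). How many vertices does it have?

An antiprism on an n-gon has two n-gon caps and 2n triangles: V = 2·34 = 68, E = 4·34 = 136, F = 2·34 + 2 = 70.

68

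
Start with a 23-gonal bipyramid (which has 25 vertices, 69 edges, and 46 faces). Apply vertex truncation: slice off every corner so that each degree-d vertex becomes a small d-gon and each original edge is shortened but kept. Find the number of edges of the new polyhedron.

Truncation replaces each original edge-end by a new vertex, so V′ = 2E = 138.
Each original edge survives, and each old vertex of degree d contributes d new edges; summing degrees gives Σd = 2E, so E′ = E + 2E = 3E = 207.
Each original face survives and each original vertex becomes one new face: F′ = F + V = 71.

207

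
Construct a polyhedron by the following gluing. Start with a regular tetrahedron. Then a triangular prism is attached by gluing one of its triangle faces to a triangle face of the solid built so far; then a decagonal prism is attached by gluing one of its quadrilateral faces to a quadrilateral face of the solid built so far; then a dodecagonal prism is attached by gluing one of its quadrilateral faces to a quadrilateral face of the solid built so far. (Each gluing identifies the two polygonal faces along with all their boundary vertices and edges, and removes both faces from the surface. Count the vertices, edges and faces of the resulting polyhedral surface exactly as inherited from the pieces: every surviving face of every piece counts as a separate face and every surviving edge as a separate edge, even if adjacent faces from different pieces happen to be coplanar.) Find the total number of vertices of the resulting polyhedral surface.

43

A regular tetrahedron: V=4, E=6, F=4.
Attach a triangular prism (V=6, E=9, F=5) along a 3-gon: merge 3 vertices and 3 edges, delete both glued faces → V=7, E=12, F=7.
Attach a decagonal prism (V=20, E=30, F=12) along a 4-gon: merge 4 vertices and 4 edges, delete both glued faces → V=23, E=38, F=17.
Attach a dodecagonal prism (V=24, E=36, F=14) along a 4-gon: merge 4 vertices and 4 edges, delete both glued faces → V=43, E=70, F=29.
Check: V − E + F = 43 − 70 + 29 = 2.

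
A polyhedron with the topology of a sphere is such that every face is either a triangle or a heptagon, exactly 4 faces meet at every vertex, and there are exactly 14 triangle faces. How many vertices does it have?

14

Let x be the number of heptagons; then F = 14 + x.
Edge–face incidences: 2E = 3·14 + 7·x = 42 + 7x.
Every vertex has degree 4, so 4V = 2E.
Euler: V − E + F = 2 ⇒ (2E)/4 − E + (14 + x) = 2.
Multiply by 8: 2·(2E) − 4·(2E) + 8·(14 + x) = 16, i.e. 112 + 8x − 2·(42 + 7x) = 16.
Collecting terms: −6x + 28 = 16, so −6x = −12, so x = 2.
Then 2E = 42 + 7·2 = 56, so E = 28, V = 2E/4 = 14, F = 14 + 2 = 16.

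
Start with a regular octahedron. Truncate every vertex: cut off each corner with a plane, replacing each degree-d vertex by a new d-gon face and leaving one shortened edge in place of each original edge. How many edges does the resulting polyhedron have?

The base solid has V = 6, E = 12, F = 8.
Truncation replaces each original edge-end by a new vertex, so V′ = 2E = 24.
Each original edge survives, and each old vertex of degree d contributes d new edges; summing degrees gives Σd = 2E, so E′ = E + 2E = 3E = 36.
Each original face survives and each original vertex becomes one new face: F′ = F + V = 14.

36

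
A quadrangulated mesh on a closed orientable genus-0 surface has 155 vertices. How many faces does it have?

χ = 2 − 2·0 = 2, and every face is a square so 4F = 2E.
V − E + F = 2 with E = 4F/2 gives 155 − (4/2 − 1)·F = 2, so F = 153 and E = 306.

153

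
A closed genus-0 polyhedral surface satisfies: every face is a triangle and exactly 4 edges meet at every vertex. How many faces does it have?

8

Each face has 3 edges and each edge borders two faces, so 2E = 3F.
Each vertex has degree 4, so 4V = 2E and hence V = 3F/4.
Euler: V − E + F = 2 ⇒ (3F/4) − (3F/2) + F = 2.
Multiply by 8: (6 − 12 + 8)F = 16, i.e. 2F = 16.
So F = 8, E = 3·8/2 = 12, V = 3·8/4 = 6.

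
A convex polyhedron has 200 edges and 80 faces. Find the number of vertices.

Here V − E + F = 2.
V = 2 + E − F = 2 + 200 − 80 = 122.

122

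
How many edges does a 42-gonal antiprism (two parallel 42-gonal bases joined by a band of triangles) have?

An antiprism on an n-gon has two n-gon caps and 2n triangles: V = 2·42 = 84, E = 4·42 = 168, F = 2·42 + 2 = 86.

168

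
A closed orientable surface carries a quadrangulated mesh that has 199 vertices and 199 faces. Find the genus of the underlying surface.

1

Every face is a square, so 2E = 4·199 = 796, giving E = 398.
χ = V − E + F = 199 − 398 + 199 = 0.
For a closed orientable surface χ = 2 − 2g, so g = (2 − (0))/2 = 1.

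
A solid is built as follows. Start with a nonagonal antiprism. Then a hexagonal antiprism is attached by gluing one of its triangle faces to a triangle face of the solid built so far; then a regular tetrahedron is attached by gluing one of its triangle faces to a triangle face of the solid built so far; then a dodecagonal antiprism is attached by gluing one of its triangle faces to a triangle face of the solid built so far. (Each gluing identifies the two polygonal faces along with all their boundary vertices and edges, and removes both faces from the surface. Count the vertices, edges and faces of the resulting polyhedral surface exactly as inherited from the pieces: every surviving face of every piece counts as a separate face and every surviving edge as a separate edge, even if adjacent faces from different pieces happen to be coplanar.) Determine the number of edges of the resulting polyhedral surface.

105

A nonagonal antiprism: V=18, E=36, F=20.
Attach a hexagonal antiprism (V=12, E=24, F=14) along a 3-gon: merge 3 vertices and 3 edges, delete both glued faces → V=27, E=57, F=32.
Attach a regular tetrahedron (V=4, E=6, F=4) along a 3-gon: merge 3 vertices and 3 edges, delete both glued faces → V=28, E=60, F=34.
Attach a dodecagonal antiprism (V=24, E=48, F=26) along a 3-gon: merge 3 vertices and 3 edges, delete both glued faces → V=49, E=105, F=58.
Check: V − E + F = 49 − 105 + 58 = 2.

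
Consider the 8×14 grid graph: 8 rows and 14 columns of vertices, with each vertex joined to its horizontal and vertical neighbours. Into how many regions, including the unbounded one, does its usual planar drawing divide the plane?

92

The grid has V = 8·14 = 112 vertices and E = 8·13 + 14·7 = 202 edges.
F = 2 − V + E = 2 − 112 + 202 = 92.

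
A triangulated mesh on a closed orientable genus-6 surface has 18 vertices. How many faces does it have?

56

χ = 2 − 2·6 = -10, and every face is a triangle so 3F = 2E.
V − E + F = -10 with E = 3F/2 gives 18 − (3/2 − 1)·F = -10, so F = 56 and E = 84.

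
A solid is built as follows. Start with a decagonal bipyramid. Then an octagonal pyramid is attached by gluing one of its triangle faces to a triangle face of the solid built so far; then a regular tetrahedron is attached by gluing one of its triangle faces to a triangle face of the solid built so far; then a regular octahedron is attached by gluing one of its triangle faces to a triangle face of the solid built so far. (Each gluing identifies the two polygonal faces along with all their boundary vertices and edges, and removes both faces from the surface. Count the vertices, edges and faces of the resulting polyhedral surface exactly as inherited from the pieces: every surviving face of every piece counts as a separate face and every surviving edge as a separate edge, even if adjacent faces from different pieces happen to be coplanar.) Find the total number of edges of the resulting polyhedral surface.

A decagonal bipyramid: V=12, E=30, F=20.
Attach an octagonal pyramid (V=9, E=16, F=9) along a 3-gon: merge 3 vertices and 3 edges, delete both glued faces → V=18, E=43, F=27.
Attach a regular tetrahedron (V=4, E=6, F=4) along a 3-gon: merge 3 vertices and 3 edges, delete both glued faces → V=19, E=46, F=29.
Attach a regular octahedron (V=6, E=12, F=8) along a 3-gon: merge 3 vertices and 3 edges, delete both glued faces → V=22, E=55, F=35.
Check: V − E + F = 22 − 55 + 35 = 2.

55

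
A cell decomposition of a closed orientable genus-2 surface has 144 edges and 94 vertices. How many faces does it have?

48

For a closed orientable surface of genus 2, χ = 2 − 2·2 = -2.
F = -2 − V + E = -2 − 94 + 144 = 48.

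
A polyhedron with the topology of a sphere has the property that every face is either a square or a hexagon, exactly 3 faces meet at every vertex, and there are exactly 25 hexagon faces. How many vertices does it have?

Let x be the number of squares; then F = 25 + x.
Edge–face incidences: 2E = 6·25 + 4·x = 150 + 4x.
Every vertex has degree 3, so 3V = 2E.
Euler: V − E + F = 2 ⇒ (2E)/3 − E + (25 + x) = 2.
Multiply by 6: 2·(2E) − 3·(2E) + 6·(25 + x) = 12, i.e. 150 + 6x − (150 + 4x) = 12.
Collecting terms: 2x = 12, so x = 6.
Then 2E = 150 + 4·6 = 174, so E = 87, V = 2E/3 = 58, F = 25 + 6 = 31.

58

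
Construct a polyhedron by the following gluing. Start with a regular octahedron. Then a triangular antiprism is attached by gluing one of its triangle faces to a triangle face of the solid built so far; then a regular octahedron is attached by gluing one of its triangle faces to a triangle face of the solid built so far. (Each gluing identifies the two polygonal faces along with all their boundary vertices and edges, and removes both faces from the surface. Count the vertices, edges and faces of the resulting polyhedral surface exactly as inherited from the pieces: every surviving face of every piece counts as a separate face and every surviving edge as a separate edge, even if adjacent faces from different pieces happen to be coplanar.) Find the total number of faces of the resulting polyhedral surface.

A regular octahedron: V=6, E=12, F=8.
Attach a triangular antiprism (V=6, E=12, F=8) along a 3-gon: merge 3 vertices and 3 edges, delete both glued faces → V=9, E=21, F=14.
Attach a regular octahedron (V=6, E=12, F=8) along a 3-gon: merge 3 vertices and 3 edges, delete both glued faces → V=12, E=30, F=20.
Check: V − E + F = 12 − 30 + 20 = 2.

20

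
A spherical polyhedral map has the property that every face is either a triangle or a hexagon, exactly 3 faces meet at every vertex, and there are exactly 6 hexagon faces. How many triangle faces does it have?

Let x be the number of triangles; then F = 6 + x.
Edge–face incidences: 2E = 6·6 + 3·x = 36 + 3x.
Every vertex has degree 3, so 3V = 2E.
Euler: V − E + F = 2 ⇒ (2E)/3 − E + (6 + x) = 2.
Multiply by 6: 2·(2E) − 3·(2E) + 6·(6 + x) = 12, i.e. 36 + 6x − (36 + 3x) = 12.
Collecting terms: 3x = 12, so x = 4.
Then 2E = 36 + 3·4 = 48, so E = 24, V = 2E/3 = 16, F = 6 + 4 = 10.

4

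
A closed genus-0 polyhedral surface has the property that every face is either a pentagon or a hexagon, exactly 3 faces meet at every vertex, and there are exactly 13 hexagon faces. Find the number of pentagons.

Let x be the number of pentagons; then F = 13 + x.
Edge–face incidences: 2E = 6·13 + 5·x = 78 + 5x.
Every vertex has degree 3, so 3V = 2E.
Euler: V − E + F = 2 ⇒ (2E)/3 − E + (13 + x) = 2.
Multiply by 6: 2·(2E) − 3·(2E) + 6·(13 + x) = 12, i.e. 78 + 6x − (78 + 5x) = 12.
Collecting terms: x = 12.
Then 2E = 78 + 5·12 = 138, so E = 69, V = 2E/3 = 46, F = 13 + 12 = 25.

12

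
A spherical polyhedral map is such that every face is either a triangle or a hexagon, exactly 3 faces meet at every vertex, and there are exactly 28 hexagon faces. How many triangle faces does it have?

4

Let x be the number of triangles; then F = 28 + x.
Edge–face incidences: 2E = 6·28 + 3·x = 168 + 3x.
Every vertex has degree 3, so 3V = 2E.
Euler: V − E + F = 2 ⇒ (2E)/3 − E + (28 + x) = 2.
Multiply by 6: 2·(2E) − 3·(2E) + 6·(28 + x) = 12, i.e. 168 + 6x − (168 + 3x) = 12.
Collecting terms: 3x = 12, so x = 4.
Then 2E = 168 + 3·4 = 180, so E = 90, V = 2E/3 = 60, F = 28 + 4 = 32.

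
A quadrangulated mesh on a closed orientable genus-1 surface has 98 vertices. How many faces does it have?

98

χ = 2 − 2·1 = 0, and every face is a square so 4F = 2E.
V − E + F = 0 with E = 4F/2 gives 98 − (4/2 − 1)·F = 0, so F = 98 and E = 196.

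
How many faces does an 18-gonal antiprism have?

38

An antiprism on an n-gon has two n-gon caps and 2n triangles: V = 2·18 = 36, E = 4·18 = 72, F = 2·18 + 2 = 38.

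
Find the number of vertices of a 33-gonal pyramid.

34

A pyramid on an n-gon base has one n-gon and n triangles: V = 33 + 1 = 34, E = 2·33 = 66, F = 33 + 1 = 34.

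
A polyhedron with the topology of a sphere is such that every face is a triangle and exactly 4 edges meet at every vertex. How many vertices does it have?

Each face has 3 edges and each edge borders two faces, so 2E = 3F.
Each vertex has degree 4, so 4V = 2E and hence V = 3F/4.
Euler: V − E + F = 2 ⇒ (3F/4) − (3F/2) + F = 2.
Multiply by 8: (6 − 12 + 8)F = 16, i.e. 2F = 16.
So F = 8, E = 3·8/2 = 12, V = 3·8/4 = 6.

6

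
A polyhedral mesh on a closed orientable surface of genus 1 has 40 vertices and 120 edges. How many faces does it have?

For a closed orientable surface of genus 1, χ = 2 − 2·1 = 0.
F = 0 − V + E = 0 − 40 + 120 = 80.

80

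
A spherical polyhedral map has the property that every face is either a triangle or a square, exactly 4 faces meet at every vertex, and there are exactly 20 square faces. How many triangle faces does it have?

8

Let x be the number of triangles; then F = 20 + x.
Edge–face incidences: 2E = 4·20 + 3·x = 80 + 3x.
Every vertex has degree 4, so 4V = 2E.
Euler: V − E + F = 2 ⇒ (2E)/4 − E + (20 + x) = 2.
Multiply by 8: 2·(2E) − 4·(2E) + 8·(20 + x) = 16, i.e. 160 + 8x − 2·(80 + 3x) = 16.
Collecting terms: 2x = 16, so x = 8.
Then 2E = 80 + 3·8 = 104, so E = 52, V = 2E/4 = 26, F = 20 + 8 = 28.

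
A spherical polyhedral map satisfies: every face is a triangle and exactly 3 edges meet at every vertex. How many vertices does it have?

4

Each face has 3 edges and each edge borders two faces, so 2E = 3F.
Each vertex has degree 3, so 3V = 2E and hence V = 3F/3.
Euler: V − E + F = 2 ⇒ (3F/3) − (3F/2) + F = 2.
Multiply by 6: (6 − 9 + 6)F = 12, i.e. 3F = 12.
So F = 4, E = 3·4/2 = 6, V = 3·4/3 = 4.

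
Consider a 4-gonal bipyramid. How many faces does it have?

8

A bipyramid over an n-gon has 2n triangular faces and n + 2 vertices: V = 4 + 2 = 6, E = 3·4 = 12, F = 2·4 = 8.
Check: V − E + F = 6 − 12 + 8 = 2.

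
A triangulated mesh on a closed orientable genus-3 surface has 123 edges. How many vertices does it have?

χ = 2 − 2·3 = -4, and every face is a triangle so 3F = 2E.
F = 2E/3 = 82. Then V = -4 + E − F = -4 + 123 − 82 = 37.

37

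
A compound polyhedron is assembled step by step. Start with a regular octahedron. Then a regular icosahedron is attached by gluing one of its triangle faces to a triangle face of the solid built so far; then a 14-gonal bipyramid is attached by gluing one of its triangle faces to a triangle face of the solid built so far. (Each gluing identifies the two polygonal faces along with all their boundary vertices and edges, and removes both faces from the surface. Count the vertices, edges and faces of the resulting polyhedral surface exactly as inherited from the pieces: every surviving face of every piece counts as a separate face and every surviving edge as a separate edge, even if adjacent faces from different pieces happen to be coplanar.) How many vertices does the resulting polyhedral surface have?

A regular octahedron: V=6, E=12, F=8.
Attach a regular icosahedron (V=12, E=30, F=20) along a 3-gon: merge 3 vertices and 3 edges, delete both glued faces → V=15, E=39, F=26.
Attach a 14-gonal bipyramid (V=16, E=42, F=28) along a 3-gon: merge 3 vertices and 3 edges, delete both glued faces → V=28, E=78, F=52.
Check: V − E + F = 28 − 78 + 52 = 2.

28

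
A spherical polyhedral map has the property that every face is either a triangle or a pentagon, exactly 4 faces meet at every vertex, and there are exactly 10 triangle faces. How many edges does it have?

20

Let x be the number of pentagons; then F = 10 + x.
Edge–face incidences: 2E = 3·10 + 5·x = 30 + 5x.
Every vertex has degree 4, so 4V = 2E.
Euler: V − E + F = 2 ⇒ (2E)/4 − E + (10 + x) = 2.
Multiply by 8: 2·(2E) − 4·(2E) + 8·(10 + x) = 16, i.e. 80 + 8x − 2·(30 + 5x) = 16.
Collecting terms: −2x + 20 = 16, so −2x = −4, so x = 2.
Then 2E = 30 + 5·2 = 40, so E = 20, V = 2E/4 = 10, F = 10 + 2 = 12.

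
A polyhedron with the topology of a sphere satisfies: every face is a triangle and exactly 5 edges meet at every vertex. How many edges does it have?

30

Each face has 3 edges and each edge borders two faces, so 2E = 3F.
Each vertex has degree 5, so 5V = 2E and hence V = 3F/5.
Euler: V − E + F = 2 ⇒ (3F/5) − (3F/2) + F = 2.
Multiply by 10: (6 − 15 + 10)F = 20, i.e. 1F = 20.
So F = 20, E = 3·20/2 = 30, V = 3·20/5 = 12.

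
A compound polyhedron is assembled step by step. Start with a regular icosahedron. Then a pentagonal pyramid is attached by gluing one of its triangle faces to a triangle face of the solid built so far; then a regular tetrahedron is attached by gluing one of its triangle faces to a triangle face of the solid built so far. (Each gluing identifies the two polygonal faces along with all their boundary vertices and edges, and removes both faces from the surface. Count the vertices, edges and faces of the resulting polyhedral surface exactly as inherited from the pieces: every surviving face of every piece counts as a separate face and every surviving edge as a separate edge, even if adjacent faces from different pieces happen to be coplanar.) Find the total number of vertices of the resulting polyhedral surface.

A regular icosahedron: V=12, E=30, F=20.
Attach a pentagonal pyramid (V=6, E=10, F=6) along a 3-gon: merge 3 vertices and 3 edges, delete both glued faces → V=15, E=37, F=24.
Attach a regular tetrahedron (V=4, E=6, F=4) along a 3-gon: merge 3 vertices and 3 edges, delete both glued faces → V=16, E=40, F=26.
Check: V − E + F = 16 − 40 + 26 = 2.

16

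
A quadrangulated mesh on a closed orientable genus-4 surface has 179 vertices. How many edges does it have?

χ = 2 − 2·4 = -6, and every face is a square so 4F = 2E.
V − E + F = -6 with E = 4F/2 gives 179 − (4/2 − 1)·F = -6, so F = 185 and E = 370.

370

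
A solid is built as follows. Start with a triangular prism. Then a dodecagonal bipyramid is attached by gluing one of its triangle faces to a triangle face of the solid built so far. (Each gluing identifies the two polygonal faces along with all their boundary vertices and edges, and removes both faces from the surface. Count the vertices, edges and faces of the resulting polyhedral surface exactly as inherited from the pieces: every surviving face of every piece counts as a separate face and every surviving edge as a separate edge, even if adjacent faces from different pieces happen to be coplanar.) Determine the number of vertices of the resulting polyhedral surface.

17

A triangular prism: V=6, E=9, F=5.
Attach a dodecagonal bipyramid (V=14, E=36, F=24) along a 3-gon: merge 3 vertices and 3 edges, delete both glued faces → V=17, E=42, F=27.
Check: V − E + F = 17 − 42 + 27 = 2.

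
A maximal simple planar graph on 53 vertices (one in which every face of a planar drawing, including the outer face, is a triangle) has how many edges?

153

In a plane triangulation 3F = 2E and V − E + F = 2, so E = 3V − 6 = 3·53 − 6 = 153.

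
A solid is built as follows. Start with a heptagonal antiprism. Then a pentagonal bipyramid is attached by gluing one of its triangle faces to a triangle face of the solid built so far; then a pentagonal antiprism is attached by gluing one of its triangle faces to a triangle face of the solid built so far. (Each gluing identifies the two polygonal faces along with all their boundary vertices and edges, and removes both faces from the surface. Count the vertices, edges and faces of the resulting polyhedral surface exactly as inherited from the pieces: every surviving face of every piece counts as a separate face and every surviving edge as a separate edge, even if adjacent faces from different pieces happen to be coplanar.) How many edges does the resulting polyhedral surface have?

57

A heptagonal antiprism: V=14, E=28, F=16.
Attach a pentagonal bipyramid (V=7, E=15, F=10) along a 3-gon: merge 3 vertices and 3 edges, delete both glued faces → V=18, E=40, F=24.
Attach a pentagonal antiprism (V=10, E=20, F=12) along a 3-gon: merge 3 vertices and 3 edges, delete both glued faces → V=25, E=57, F=34.
Check: V − E + F = 25 − 57 + 34 = 2.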